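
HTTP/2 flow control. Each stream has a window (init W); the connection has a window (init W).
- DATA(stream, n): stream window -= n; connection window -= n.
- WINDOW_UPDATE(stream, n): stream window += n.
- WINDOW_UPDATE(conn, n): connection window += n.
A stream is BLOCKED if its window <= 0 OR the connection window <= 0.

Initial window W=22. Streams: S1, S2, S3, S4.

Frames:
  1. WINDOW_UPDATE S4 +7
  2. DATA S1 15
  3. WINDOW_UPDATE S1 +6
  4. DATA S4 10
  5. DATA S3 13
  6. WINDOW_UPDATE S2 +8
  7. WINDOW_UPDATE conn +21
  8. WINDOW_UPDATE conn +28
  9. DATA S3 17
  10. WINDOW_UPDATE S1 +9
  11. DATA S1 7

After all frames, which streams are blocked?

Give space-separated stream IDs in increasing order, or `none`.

Answer: S3

Derivation:
Op 1: conn=22 S1=22 S2=22 S3=22 S4=29 blocked=[]
Op 2: conn=7 S1=7 S2=22 S3=22 S4=29 blocked=[]
Op 3: conn=7 S1=13 S2=22 S3=22 S4=29 blocked=[]
Op 4: conn=-3 S1=13 S2=22 S3=22 S4=19 blocked=[1, 2, 3, 4]
Op 5: conn=-16 S1=13 S2=22 S3=9 S4=19 blocked=[1, 2, 3, 4]
Op 6: conn=-16 S1=13 S2=30 S3=9 S4=19 blocked=[1, 2, 3, 4]
Op 7: conn=5 S1=13 S2=30 S3=9 S4=19 blocked=[]
Op 8: conn=33 S1=13 S2=30 S3=9 S4=19 blocked=[]
Op 9: conn=16 S1=13 S2=30 S3=-8 S4=19 blocked=[3]
Op 10: conn=16 S1=22 S2=30 S3=-8 S4=19 blocked=[3]
Op 11: conn=9 S1=15 S2=30 S3=-8 S4=19 blocked=[3]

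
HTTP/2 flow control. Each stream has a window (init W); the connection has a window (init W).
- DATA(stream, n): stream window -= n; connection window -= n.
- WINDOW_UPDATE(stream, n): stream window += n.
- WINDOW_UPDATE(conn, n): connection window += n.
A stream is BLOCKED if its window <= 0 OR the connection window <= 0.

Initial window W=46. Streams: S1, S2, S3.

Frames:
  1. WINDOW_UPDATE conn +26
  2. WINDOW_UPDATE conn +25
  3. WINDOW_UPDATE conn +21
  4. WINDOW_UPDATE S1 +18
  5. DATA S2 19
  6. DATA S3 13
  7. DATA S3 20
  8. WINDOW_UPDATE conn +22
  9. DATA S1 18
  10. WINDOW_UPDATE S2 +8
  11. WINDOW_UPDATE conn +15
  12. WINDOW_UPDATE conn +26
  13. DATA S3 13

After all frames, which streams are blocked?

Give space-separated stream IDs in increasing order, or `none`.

Answer: S3

Derivation:
Op 1: conn=72 S1=46 S2=46 S3=46 blocked=[]
Op 2: conn=97 S1=46 S2=46 S3=46 blocked=[]
Op 3: conn=118 S1=46 S2=46 S3=46 blocked=[]
Op 4: conn=118 S1=64 S2=46 S3=46 blocked=[]
Op 5: conn=99 S1=64 S2=27 S3=46 blocked=[]
Op 6: conn=86 S1=64 S2=27 S3=33 blocked=[]
Op 7: conn=66 S1=64 S2=27 S3=13 blocked=[]
Op 8: conn=88 S1=64 S2=27 S3=13 blocked=[]
Op 9: conn=70 S1=46 S2=27 S3=13 blocked=[]
Op 10: conn=70 S1=46 S2=35 S3=13 blocked=[]
Op 11: conn=85 S1=46 S2=35 S3=13 blocked=[]
Op 12: conn=111 S1=46 S2=35 S3=13 blocked=[]
Op 13: conn=98 S1=46 S2=35 S3=0 blocked=[3]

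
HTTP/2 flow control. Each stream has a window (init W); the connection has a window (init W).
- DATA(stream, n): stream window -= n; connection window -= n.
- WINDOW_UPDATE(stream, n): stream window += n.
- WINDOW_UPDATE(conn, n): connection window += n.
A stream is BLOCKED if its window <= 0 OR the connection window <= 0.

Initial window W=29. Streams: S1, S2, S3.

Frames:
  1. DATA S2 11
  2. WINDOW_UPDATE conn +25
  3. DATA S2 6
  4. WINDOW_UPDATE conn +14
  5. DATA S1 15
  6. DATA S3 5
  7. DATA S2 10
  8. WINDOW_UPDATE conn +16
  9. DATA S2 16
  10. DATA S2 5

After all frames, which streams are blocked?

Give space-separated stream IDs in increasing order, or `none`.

Op 1: conn=18 S1=29 S2=18 S3=29 blocked=[]
Op 2: conn=43 S1=29 S2=18 S3=29 blocked=[]
Op 3: conn=37 S1=29 S2=12 S3=29 blocked=[]
Op 4: conn=51 S1=29 S2=12 S3=29 blocked=[]
Op 5: conn=36 S1=14 S2=12 S3=29 blocked=[]
Op 6: conn=31 S1=14 S2=12 S3=24 blocked=[]
Op 7: conn=21 S1=14 S2=2 S3=24 blocked=[]
Op 8: conn=37 S1=14 S2=2 S3=24 blocked=[]
Op 9: conn=21 S1=14 S2=-14 S3=24 blocked=[2]
Op 10: conn=16 S1=14 S2=-19 S3=24 blocked=[2]

Answer: S2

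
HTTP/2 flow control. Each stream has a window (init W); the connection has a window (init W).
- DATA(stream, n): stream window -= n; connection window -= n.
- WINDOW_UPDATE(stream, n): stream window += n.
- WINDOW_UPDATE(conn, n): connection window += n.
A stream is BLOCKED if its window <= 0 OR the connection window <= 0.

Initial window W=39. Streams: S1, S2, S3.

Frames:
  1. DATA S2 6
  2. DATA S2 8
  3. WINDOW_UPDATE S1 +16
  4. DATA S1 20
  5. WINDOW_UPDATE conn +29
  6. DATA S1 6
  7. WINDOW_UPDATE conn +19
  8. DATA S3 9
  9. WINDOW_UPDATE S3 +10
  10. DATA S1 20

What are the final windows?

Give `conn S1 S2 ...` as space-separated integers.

Op 1: conn=33 S1=39 S2=33 S3=39 blocked=[]
Op 2: conn=25 S1=39 S2=25 S3=39 blocked=[]
Op 3: conn=25 S1=55 S2=25 S3=39 blocked=[]
Op 4: conn=5 S1=35 S2=25 S3=39 blocked=[]
Op 5: conn=34 S1=35 S2=25 S3=39 blocked=[]
Op 6: conn=28 S1=29 S2=25 S3=39 blocked=[]
Op 7: conn=47 S1=29 S2=25 S3=39 blocked=[]
Op 8: conn=38 S1=29 S2=25 S3=30 blocked=[]
Op 9: conn=38 S1=29 S2=25 S3=40 blocked=[]
Op 10: conn=18 S1=9 S2=25 S3=40 blocked=[]

Answer: 18 9 25 40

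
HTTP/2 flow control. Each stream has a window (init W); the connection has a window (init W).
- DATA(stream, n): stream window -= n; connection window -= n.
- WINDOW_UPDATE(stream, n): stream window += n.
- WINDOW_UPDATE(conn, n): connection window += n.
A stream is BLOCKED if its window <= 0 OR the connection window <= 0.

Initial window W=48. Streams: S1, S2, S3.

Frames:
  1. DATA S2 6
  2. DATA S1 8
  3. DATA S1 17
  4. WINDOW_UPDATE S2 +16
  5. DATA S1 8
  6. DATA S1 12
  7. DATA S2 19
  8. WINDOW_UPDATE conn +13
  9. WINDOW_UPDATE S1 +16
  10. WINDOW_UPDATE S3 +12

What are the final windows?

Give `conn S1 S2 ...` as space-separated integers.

Op 1: conn=42 S1=48 S2=42 S3=48 blocked=[]
Op 2: conn=34 S1=40 S2=42 S3=48 blocked=[]
Op 3: conn=17 S1=23 S2=42 S3=48 blocked=[]
Op 4: conn=17 S1=23 S2=58 S3=48 blocked=[]
Op 5: conn=9 S1=15 S2=58 S3=48 blocked=[]
Op 6: conn=-3 S1=3 S2=58 S3=48 blocked=[1, 2, 3]
Op 7: conn=-22 S1=3 S2=39 S3=48 blocked=[1, 2, 3]
Op 8: conn=-9 S1=3 S2=39 S3=48 blocked=[1, 2, 3]
Op 9: conn=-9 S1=19 S2=39 S3=48 blocked=[1, 2, 3]
Op 10: conn=-9 S1=19 S2=39 S3=60 blocked=[1, 2, 3]

Answer: -9 19 39 60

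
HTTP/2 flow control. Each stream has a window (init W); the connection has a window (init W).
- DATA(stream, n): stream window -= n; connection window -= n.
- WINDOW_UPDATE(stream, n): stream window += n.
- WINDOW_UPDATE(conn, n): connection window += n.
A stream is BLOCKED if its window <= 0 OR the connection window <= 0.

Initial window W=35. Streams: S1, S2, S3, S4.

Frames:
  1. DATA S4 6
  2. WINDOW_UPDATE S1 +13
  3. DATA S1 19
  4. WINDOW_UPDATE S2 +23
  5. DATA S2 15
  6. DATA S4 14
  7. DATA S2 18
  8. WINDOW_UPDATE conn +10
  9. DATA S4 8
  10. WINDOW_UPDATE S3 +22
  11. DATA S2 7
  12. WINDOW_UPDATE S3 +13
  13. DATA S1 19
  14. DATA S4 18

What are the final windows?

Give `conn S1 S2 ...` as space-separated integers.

Op 1: conn=29 S1=35 S2=35 S3=35 S4=29 blocked=[]
Op 2: conn=29 S1=48 S2=35 S3=35 S4=29 blocked=[]
Op 3: conn=10 S1=29 S2=35 S3=35 S4=29 blocked=[]
Op 4: conn=10 S1=29 S2=58 S3=35 S4=29 blocked=[]
Op 5: conn=-5 S1=29 S2=43 S3=35 S4=29 blocked=[1, 2, 3, 4]
Op 6: conn=-19 S1=29 S2=43 S3=35 S4=15 blocked=[1, 2, 3, 4]
Op 7: conn=-37 S1=29 S2=25 S3=35 S4=15 blocked=[1, 2, 3, 4]
Op 8: conn=-27 S1=29 S2=25 S3=35 S4=15 blocked=[1, 2, 3, 4]
Op 9: conn=-35 S1=29 S2=25 S3=35 S4=7 blocked=[1, 2, 3, 4]
Op 10: conn=-35 S1=29 S2=25 S3=57 S4=7 blocked=[1, 2, 3, 4]
Op 11: conn=-42 S1=29 S2=18 S3=57 S4=7 blocked=[1, 2, 3, 4]
Op 12: conn=-42 S1=29 S2=18 S3=70 S4=7 blocked=[1, 2, 3, 4]
Op 13: conn=-61 S1=10 S2=18 S3=70 S4=7 blocked=[1, 2, 3, 4]
Op 14: conn=-79 S1=10 S2=18 S3=70 S4=-11 blocked=[1, 2, 3, 4]

Answer: -79 10 18 70 -11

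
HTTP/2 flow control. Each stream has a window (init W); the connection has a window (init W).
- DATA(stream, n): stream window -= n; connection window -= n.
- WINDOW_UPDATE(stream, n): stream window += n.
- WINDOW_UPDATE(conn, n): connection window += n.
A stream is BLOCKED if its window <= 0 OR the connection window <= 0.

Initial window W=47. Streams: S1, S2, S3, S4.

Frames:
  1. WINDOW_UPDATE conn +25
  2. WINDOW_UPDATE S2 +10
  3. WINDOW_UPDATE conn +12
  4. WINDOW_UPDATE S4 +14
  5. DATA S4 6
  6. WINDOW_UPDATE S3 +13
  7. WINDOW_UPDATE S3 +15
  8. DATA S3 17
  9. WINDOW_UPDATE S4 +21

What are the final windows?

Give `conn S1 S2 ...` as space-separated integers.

Op 1: conn=72 S1=47 S2=47 S3=47 S4=47 blocked=[]
Op 2: conn=72 S1=47 S2=57 S3=47 S4=47 blocked=[]
Op 3: conn=84 S1=47 S2=57 S3=47 S4=47 blocked=[]
Op 4: conn=84 S1=47 S2=57 S3=47 S4=61 blocked=[]
Op 5: conn=78 S1=47 S2=57 S3=47 S4=55 blocked=[]
Op 6: conn=78 S1=47 S2=57 S3=60 S4=55 blocked=[]
Op 7: conn=78 S1=47 S2=57 S3=75 S4=55 blocked=[]
Op 8: conn=61 S1=47 S2=57 S3=58 S4=55 blocked=[]
Op 9: conn=61 S1=47 S2=57 S3=58 S4=76 blocked=[]

Answer: 61 47 57 58 76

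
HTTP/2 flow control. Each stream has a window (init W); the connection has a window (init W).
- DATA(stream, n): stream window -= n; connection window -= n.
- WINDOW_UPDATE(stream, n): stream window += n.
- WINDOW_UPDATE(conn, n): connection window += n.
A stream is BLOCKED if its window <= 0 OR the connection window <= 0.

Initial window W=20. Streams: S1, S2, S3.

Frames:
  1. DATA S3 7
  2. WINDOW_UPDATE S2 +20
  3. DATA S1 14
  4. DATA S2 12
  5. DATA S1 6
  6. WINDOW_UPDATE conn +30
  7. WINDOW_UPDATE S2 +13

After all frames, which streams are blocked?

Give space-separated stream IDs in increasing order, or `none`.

Op 1: conn=13 S1=20 S2=20 S3=13 blocked=[]
Op 2: conn=13 S1=20 S2=40 S3=13 blocked=[]
Op 3: conn=-1 S1=6 S2=40 S3=13 blocked=[1, 2, 3]
Op 4: conn=-13 S1=6 S2=28 S3=13 blocked=[1, 2, 3]
Op 5: conn=-19 S1=0 S2=28 S3=13 blocked=[1, 2, 3]
Op 6: conn=11 S1=0 S2=28 S3=13 blocked=[1]
Op 7: conn=11 S1=0 S2=41 S3=13 blocked=[1]

Answer: S1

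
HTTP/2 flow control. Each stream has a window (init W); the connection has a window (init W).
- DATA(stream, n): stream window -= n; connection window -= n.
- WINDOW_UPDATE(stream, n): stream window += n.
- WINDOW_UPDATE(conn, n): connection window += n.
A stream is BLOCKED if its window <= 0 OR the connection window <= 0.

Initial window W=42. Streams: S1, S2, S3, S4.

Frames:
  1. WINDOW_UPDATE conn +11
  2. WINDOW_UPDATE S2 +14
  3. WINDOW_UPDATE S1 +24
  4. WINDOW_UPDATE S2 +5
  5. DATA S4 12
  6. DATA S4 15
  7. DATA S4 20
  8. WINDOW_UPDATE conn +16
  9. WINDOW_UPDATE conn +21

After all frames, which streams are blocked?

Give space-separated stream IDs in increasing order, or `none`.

Op 1: conn=53 S1=42 S2=42 S3=42 S4=42 blocked=[]
Op 2: conn=53 S1=42 S2=56 S3=42 S4=42 blocked=[]
Op 3: conn=53 S1=66 S2=56 S3=42 S4=42 blocked=[]
Op 4: conn=53 S1=66 S2=61 S3=42 S4=42 blocked=[]
Op 5: conn=41 S1=66 S2=61 S3=42 S4=30 blocked=[]
Op 6: conn=26 S1=66 S2=61 S3=42 S4=15 blocked=[]
Op 7: conn=6 S1=66 S2=61 S3=42 S4=-5 blocked=[4]
Op 8: conn=22 S1=66 S2=61 S3=42 S4=-5 blocked=[4]
Op 9: conn=43 S1=66 S2=61 S3=42 S4=-5 blocked=[4]

Answer: S4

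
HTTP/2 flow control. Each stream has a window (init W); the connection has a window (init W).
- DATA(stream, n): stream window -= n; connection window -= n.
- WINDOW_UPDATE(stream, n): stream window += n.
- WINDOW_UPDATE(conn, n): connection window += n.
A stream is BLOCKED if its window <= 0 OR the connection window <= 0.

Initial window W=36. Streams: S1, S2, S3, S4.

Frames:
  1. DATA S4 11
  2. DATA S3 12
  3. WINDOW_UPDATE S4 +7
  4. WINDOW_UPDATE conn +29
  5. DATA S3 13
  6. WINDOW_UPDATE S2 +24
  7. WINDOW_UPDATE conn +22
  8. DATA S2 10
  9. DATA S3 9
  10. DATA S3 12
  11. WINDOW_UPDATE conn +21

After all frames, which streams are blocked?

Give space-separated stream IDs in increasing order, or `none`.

Answer: S3

Derivation:
Op 1: conn=25 S1=36 S2=36 S3=36 S4=25 blocked=[]
Op 2: conn=13 S1=36 S2=36 S3=24 S4=25 blocked=[]
Op 3: conn=13 S1=36 S2=36 S3=24 S4=32 blocked=[]
Op 4: conn=42 S1=36 S2=36 S3=24 S4=32 blocked=[]
Op 5: conn=29 S1=36 S2=36 S3=11 S4=32 blocked=[]
Op 6: conn=29 S1=36 S2=60 S3=11 S4=32 blocked=[]
Op 7: conn=51 S1=36 S2=60 S3=11 S4=32 blocked=[]
Op 8: conn=41 S1=36 S2=50 S3=11 S4=32 blocked=[]
Op 9: conn=32 S1=36 S2=50 S3=2 S4=32 blocked=[]
Op 10: conn=20 S1=36 S2=50 S3=-10 S4=32 blocked=[3]
Op 11: conn=41 S1=36 S2=50 S3=-10 S4=32 blocked=[3]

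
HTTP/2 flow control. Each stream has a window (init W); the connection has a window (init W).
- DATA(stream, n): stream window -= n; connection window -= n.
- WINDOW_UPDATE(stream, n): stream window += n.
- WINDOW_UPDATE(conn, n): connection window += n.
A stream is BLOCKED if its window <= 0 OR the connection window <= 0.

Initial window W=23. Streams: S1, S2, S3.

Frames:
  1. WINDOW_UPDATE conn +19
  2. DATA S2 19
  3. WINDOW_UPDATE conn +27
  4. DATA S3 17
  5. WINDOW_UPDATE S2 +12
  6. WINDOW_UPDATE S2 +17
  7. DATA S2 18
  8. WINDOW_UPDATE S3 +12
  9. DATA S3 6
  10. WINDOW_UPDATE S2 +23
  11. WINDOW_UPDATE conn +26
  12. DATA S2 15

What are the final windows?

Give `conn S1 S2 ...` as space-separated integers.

Op 1: conn=42 S1=23 S2=23 S3=23 blocked=[]
Op 2: conn=23 S1=23 S2=4 S3=23 blocked=[]
Op 3: conn=50 S1=23 S2=4 S3=23 blocked=[]
Op 4: conn=33 S1=23 S2=4 S3=6 blocked=[]
Op 5: conn=33 S1=23 S2=16 S3=6 blocked=[]
Op 6: conn=33 S1=23 S2=33 S3=6 blocked=[]
Op 7: conn=15 S1=23 S2=15 S3=6 blocked=[]
Op 8: conn=15 S1=23 S2=15 S3=18 blocked=[]
Op 9: conn=9 S1=23 S2=15 S3=12 blocked=[]
Op 10: conn=9 S1=23 S2=38 S3=12 blocked=[]
Op 11: conn=35 S1=23 S2=38 S3=12 blocked=[]
Op 12: conn=20 S1=23 S2=23 S3=12 blocked=[]

Answer: 20 23 23 12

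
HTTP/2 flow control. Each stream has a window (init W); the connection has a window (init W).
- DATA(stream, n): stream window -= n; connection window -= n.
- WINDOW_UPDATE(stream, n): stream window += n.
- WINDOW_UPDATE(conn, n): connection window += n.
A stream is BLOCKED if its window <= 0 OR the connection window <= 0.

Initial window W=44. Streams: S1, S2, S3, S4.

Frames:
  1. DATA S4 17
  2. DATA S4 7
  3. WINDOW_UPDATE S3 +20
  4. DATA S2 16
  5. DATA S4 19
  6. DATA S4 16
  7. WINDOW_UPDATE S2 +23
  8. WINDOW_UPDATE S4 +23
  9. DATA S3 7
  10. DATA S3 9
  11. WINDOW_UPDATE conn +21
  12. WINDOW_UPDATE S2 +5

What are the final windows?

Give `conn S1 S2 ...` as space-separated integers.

Answer: -26 44 56 48 8

Derivation:
Op 1: conn=27 S1=44 S2=44 S3=44 S4=27 blocked=[]
Op 2: conn=20 S1=44 S2=44 S3=44 S4=20 blocked=[]
Op 3: conn=20 S1=44 S2=44 S3=64 S4=20 blocked=[]
Op 4: conn=4 S1=44 S2=28 S3=64 S4=20 blocked=[]
Op 5: conn=-15 S1=44 S2=28 S3=64 S4=1 blocked=[1, 2, 3, 4]
Op 6: conn=-31 S1=44 S2=28 S3=64 S4=-15 blocked=[1, 2, 3, 4]
Op 7: conn=-31 S1=44 S2=51 S3=64 S4=-15 blocked=[1, 2, 3, 4]
Op 8: conn=-31 S1=44 S2=51 S3=64 S4=8 blocked=[1, 2, 3, 4]
Op 9: conn=-38 S1=44 S2=51 S3=57 S4=8 blocked=[1, 2, 3, 4]
Op 10: conn=-47 S1=44 S2=51 S3=48 S4=8 blocked=[1, 2, 3, 4]
Op 11: conn=-26 S1=44 S2=51 S3=48 S4=8 blocked=[1, 2, 3, 4]
Op 12: conn=-26 S1=44 S2=56 S3=48 S4=8 blocked=[1, 2, 3, 4]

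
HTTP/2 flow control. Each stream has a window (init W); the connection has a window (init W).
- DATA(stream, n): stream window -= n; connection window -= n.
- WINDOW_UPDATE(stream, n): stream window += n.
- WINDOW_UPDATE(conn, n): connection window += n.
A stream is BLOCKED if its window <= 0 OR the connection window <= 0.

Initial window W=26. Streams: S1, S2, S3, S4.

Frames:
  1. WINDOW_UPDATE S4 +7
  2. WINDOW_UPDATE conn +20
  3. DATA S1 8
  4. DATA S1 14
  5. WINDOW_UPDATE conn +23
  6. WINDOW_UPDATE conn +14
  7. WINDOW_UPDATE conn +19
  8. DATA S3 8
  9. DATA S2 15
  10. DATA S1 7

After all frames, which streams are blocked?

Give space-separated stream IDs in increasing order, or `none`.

Op 1: conn=26 S1=26 S2=26 S3=26 S4=33 blocked=[]
Op 2: conn=46 S1=26 S2=26 S3=26 S4=33 blocked=[]
Op 3: conn=38 S1=18 S2=26 S3=26 S4=33 blocked=[]
Op 4: conn=24 S1=4 S2=26 S3=26 S4=33 blocked=[]
Op 5: conn=47 S1=4 S2=26 S3=26 S4=33 blocked=[]
Op 6: conn=61 S1=4 S2=26 S3=26 S4=33 blocked=[]
Op 7: conn=80 S1=4 S2=26 S3=26 S4=33 blocked=[]
Op 8: conn=72 S1=4 S2=26 S3=18 S4=33 blocked=[]
Op 9: conn=57 S1=4 S2=11 S3=18 S4=33 blocked=[]
Op 10: conn=50 S1=-3 S2=11 S3=18 S4=33 blocked=[1]

Answer: S1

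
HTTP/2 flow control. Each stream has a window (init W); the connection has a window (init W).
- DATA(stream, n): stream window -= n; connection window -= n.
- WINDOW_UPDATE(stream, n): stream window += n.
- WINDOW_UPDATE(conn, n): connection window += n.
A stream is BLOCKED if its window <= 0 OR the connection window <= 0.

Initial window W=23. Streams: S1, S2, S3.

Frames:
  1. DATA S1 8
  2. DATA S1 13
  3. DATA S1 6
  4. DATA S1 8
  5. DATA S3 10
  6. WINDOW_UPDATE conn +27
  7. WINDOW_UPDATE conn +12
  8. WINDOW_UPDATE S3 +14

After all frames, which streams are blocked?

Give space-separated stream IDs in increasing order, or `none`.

Op 1: conn=15 S1=15 S2=23 S3=23 blocked=[]
Op 2: conn=2 S1=2 S2=23 S3=23 blocked=[]
Op 3: conn=-4 S1=-4 S2=23 S3=23 blocked=[1, 2, 3]
Op 4: conn=-12 S1=-12 S2=23 S3=23 blocked=[1, 2, 3]
Op 5: conn=-22 S1=-12 S2=23 S3=13 blocked=[1, 2, 3]
Op 6: conn=5 S1=-12 S2=23 S3=13 blocked=[1]
Op 7: conn=17 S1=-12 S2=23 S3=13 blocked=[1]
Op 8: conn=17 S1=-12 S2=23 S3=27 blocked=[1]

Answer: S1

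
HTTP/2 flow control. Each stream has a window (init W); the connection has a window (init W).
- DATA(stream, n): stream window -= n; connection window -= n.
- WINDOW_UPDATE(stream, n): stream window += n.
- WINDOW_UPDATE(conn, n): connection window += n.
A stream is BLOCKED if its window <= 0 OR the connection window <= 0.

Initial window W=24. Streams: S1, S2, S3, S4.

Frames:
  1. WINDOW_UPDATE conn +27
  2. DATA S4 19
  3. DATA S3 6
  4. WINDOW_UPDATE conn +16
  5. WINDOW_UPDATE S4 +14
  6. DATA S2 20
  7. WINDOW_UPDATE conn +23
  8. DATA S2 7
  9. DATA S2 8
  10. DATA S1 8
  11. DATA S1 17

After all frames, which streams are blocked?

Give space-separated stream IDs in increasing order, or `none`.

Op 1: conn=51 S1=24 S2=24 S3=24 S4=24 blocked=[]
Op 2: conn=32 S1=24 S2=24 S3=24 S4=5 blocked=[]
Op 3: conn=26 S1=24 S2=24 S3=18 S4=5 blocked=[]
Op 4: conn=42 S1=24 S2=24 S3=18 S4=5 blocked=[]
Op 5: conn=42 S1=24 S2=24 S3=18 S4=19 blocked=[]
Op 6: conn=22 S1=24 S2=4 S3=18 S4=19 blocked=[]
Op 7: conn=45 S1=24 S2=4 S3=18 S4=19 blocked=[]
Op 8: conn=38 S1=24 S2=-3 S3=18 S4=19 blocked=[2]
Op 9: conn=30 S1=24 S2=-11 S3=18 S4=19 blocked=[2]
Op 10: conn=22 S1=16 S2=-11 S3=18 S4=19 blocked=[2]
Op 11: conn=5 S1=-1 S2=-11 S3=18 S4=19 blocked=[1, 2]

Answer: S1 S2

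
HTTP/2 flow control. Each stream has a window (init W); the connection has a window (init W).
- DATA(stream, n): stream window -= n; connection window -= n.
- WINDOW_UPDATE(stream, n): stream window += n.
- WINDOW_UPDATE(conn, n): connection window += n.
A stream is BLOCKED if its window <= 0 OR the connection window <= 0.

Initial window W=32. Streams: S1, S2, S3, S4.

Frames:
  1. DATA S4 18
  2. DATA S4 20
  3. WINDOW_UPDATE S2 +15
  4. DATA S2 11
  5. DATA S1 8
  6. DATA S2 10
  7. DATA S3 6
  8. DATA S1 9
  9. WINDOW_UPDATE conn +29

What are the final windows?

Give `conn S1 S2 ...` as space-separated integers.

Answer: -21 15 26 26 -6

Derivation:
Op 1: conn=14 S1=32 S2=32 S3=32 S4=14 blocked=[]
Op 2: conn=-6 S1=32 S2=32 S3=32 S4=-6 blocked=[1, 2, 3, 4]
Op 3: conn=-6 S1=32 S2=47 S3=32 S4=-6 blocked=[1, 2, 3, 4]
Op 4: conn=-17 S1=32 S2=36 S3=32 S4=-6 blocked=[1, 2, 3, 4]
Op 5: conn=-25 S1=24 S2=36 S3=32 S4=-6 blocked=[1, 2, 3, 4]
Op 6: conn=-35 S1=24 S2=26 S3=32 S4=-6 blocked=[1, 2, 3, 4]
Op 7: conn=-41 S1=24 S2=26 S3=26 S4=-6 blocked=[1, 2, 3, 4]
Op 8: conn=-50 S1=15 S2=26 S3=26 S4=-6 blocked=[1, 2, 3, 4]
Op 9: conn=-21 S1=15 S2=26 S3=26 S4=-6 blocked=[1, 2, 3, 4]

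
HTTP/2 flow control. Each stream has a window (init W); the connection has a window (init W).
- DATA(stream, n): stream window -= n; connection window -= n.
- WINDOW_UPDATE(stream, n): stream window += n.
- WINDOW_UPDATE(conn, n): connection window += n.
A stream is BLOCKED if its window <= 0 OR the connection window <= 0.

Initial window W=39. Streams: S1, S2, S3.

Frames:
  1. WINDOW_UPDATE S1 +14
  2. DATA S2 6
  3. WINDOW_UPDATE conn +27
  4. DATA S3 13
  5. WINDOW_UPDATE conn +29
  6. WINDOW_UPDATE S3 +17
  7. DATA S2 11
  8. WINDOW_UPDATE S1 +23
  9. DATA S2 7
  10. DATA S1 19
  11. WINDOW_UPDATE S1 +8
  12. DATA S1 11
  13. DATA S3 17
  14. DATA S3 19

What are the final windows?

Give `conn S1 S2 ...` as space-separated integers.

Op 1: conn=39 S1=53 S2=39 S3=39 blocked=[]
Op 2: conn=33 S1=53 S2=33 S3=39 blocked=[]
Op 3: conn=60 S1=53 S2=33 S3=39 blocked=[]
Op 4: conn=47 S1=53 S2=33 S3=26 blocked=[]
Op 5: conn=76 S1=53 S2=33 S3=26 blocked=[]
Op 6: conn=76 S1=53 S2=33 S3=43 blocked=[]
Op 7: conn=65 S1=53 S2=22 S3=43 blocked=[]
Op 8: conn=65 S1=76 S2=22 S3=43 blocked=[]
Op 9: conn=58 S1=76 S2=15 S3=43 blocked=[]
Op 10: conn=39 S1=57 S2=15 S3=43 blocked=[]
Op 11: conn=39 S1=65 S2=15 S3=43 blocked=[]
Op 12: conn=28 S1=54 S2=15 S3=43 blocked=[]
Op 13: conn=11 S1=54 S2=15 S3=26 blocked=[]
Op 14: conn=-8 S1=54 S2=15 S3=7 blocked=[1, 2, 3]

Answer: -8 54 15 7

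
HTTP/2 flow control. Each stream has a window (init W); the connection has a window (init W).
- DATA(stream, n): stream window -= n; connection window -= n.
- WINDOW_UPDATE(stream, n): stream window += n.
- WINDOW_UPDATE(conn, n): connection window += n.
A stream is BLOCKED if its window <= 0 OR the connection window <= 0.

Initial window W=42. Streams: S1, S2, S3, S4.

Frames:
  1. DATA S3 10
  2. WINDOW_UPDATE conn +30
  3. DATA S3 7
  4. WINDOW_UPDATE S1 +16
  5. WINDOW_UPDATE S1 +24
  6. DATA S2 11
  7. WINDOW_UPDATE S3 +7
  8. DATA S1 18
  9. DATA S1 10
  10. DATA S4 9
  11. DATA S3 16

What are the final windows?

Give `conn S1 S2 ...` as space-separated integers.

Op 1: conn=32 S1=42 S2=42 S3=32 S4=42 blocked=[]
Op 2: conn=62 S1=42 S2=42 S3=32 S4=42 blocked=[]
Op 3: conn=55 S1=42 S2=42 S3=25 S4=42 blocked=[]
Op 4: conn=55 S1=58 S2=42 S3=25 S4=42 blocked=[]
Op 5: conn=55 S1=82 S2=42 S3=25 S4=42 blocked=[]
Op 6: conn=44 S1=82 S2=31 S3=25 S4=42 blocked=[]
Op 7: conn=44 S1=82 S2=31 S3=32 S4=42 blocked=[]
Op 8: conn=26 S1=64 S2=31 S3=32 S4=42 blocked=[]
Op 9: conn=16 S1=54 S2=31 S3=32 S4=42 blocked=[]
Op 10: conn=7 S1=54 S2=31 S3=32 S4=33 blocked=[]
Op 11: conn=-9 S1=54 S2=31 S3=16 S4=33 blocked=[1, 2, 3, 4]

Answer: -9 54 31 16 33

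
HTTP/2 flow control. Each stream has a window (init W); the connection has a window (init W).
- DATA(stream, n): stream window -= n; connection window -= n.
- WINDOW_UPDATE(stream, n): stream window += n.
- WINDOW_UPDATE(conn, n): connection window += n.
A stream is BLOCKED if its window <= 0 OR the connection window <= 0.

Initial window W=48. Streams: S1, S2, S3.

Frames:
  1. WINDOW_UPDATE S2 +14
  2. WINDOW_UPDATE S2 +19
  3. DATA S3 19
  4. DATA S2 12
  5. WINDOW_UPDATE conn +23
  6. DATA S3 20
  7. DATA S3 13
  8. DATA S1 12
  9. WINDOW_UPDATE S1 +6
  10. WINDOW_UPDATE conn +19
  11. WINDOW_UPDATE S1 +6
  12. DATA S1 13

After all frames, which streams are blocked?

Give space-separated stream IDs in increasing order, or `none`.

Answer: S3

Derivation:
Op 1: conn=48 S1=48 S2=62 S3=48 blocked=[]
Op 2: conn=48 S1=48 S2=81 S3=48 blocked=[]
Op 3: conn=29 S1=48 S2=81 S3=29 blocked=[]
Op 4: conn=17 S1=48 S2=69 S3=29 blocked=[]
Op 5: conn=40 S1=48 S2=69 S3=29 blocked=[]
Op 6: conn=20 S1=48 S2=69 S3=9 blocked=[]
Op 7: conn=7 S1=48 S2=69 S3=-4 blocked=[3]
Op 8: conn=-5 S1=36 S2=69 S3=-4 blocked=[1, 2, 3]
Op 9: conn=-5 S1=42 S2=69 S3=-4 blocked=[1, 2, 3]
Op 10: conn=14 S1=42 S2=69 S3=-4 blocked=[3]
Op 11: conn=14 S1=48 S2=69 S3=-4 blocked=[3]
Op 12: conn=1 S1=35 S2=69 S3=-4 blocked=[3]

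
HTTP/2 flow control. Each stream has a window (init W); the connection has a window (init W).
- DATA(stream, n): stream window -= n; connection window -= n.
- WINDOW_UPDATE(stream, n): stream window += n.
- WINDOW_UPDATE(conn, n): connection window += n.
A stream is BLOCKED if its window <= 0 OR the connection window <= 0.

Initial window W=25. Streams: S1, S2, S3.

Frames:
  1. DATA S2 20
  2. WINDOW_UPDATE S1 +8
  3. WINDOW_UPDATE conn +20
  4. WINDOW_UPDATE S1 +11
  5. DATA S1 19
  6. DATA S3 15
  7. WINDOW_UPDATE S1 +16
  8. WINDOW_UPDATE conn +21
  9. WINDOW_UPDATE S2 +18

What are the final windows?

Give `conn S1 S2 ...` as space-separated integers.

Answer: 12 41 23 10

Derivation:
Op 1: conn=5 S1=25 S2=5 S3=25 blocked=[]
Op 2: conn=5 S1=33 S2=5 S3=25 blocked=[]
Op 3: conn=25 S1=33 S2=5 S3=25 blocked=[]
Op 4: conn=25 S1=44 S2=5 S3=25 blocked=[]
Op 5: conn=6 S1=25 S2=5 S3=25 blocked=[]
Op 6: conn=-9 S1=25 S2=5 S3=10 blocked=[1, 2, 3]
Op 7: conn=-9 S1=41 S2=5 S3=10 blocked=[1, 2, 3]
Op 8: conn=12 S1=41 S2=5 S3=10 blocked=[]
Op 9: conn=12 S1=41 S2=23 S3=10 blocked=[]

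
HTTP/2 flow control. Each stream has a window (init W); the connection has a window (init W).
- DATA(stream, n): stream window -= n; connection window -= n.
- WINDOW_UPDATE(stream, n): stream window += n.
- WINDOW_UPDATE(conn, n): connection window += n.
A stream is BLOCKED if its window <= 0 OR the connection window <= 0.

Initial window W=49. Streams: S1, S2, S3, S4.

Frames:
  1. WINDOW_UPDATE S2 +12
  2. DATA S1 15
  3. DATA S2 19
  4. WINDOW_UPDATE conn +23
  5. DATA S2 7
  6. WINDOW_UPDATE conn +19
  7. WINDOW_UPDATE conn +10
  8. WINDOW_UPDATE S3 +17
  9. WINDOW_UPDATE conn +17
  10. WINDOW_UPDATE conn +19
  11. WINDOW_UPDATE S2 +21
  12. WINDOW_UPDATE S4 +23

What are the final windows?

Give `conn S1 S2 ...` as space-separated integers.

Answer: 96 34 56 66 72

Derivation:
Op 1: conn=49 S1=49 S2=61 S3=49 S4=49 blocked=[]
Op 2: conn=34 S1=34 S2=61 S3=49 S4=49 blocked=[]
Op 3: conn=15 S1=34 S2=42 S3=49 S4=49 blocked=[]
Op 4: conn=38 S1=34 S2=42 S3=49 S4=49 blocked=[]
Op 5: conn=31 S1=34 S2=35 S3=49 S4=49 blocked=[]
Op 6: conn=50 S1=34 S2=35 S3=49 S4=49 blocked=[]
Op 7: conn=60 S1=34 S2=35 S3=49 S4=49 blocked=[]
Op 8: conn=60 S1=34 S2=35 S3=66 S4=49 blocked=[]
Op 9: conn=77 S1=34 S2=35 S3=66 S4=49 blocked=[]
Op 10: conn=96 S1=34 S2=35 S3=66 S4=49 blocked=[]
Op 11: conn=96 S1=34 S2=56 S3=66 S4=49 blocked=[]
Op 12: conn=96 S1=34 S2=56 S3=66 S4=72 blocked=[]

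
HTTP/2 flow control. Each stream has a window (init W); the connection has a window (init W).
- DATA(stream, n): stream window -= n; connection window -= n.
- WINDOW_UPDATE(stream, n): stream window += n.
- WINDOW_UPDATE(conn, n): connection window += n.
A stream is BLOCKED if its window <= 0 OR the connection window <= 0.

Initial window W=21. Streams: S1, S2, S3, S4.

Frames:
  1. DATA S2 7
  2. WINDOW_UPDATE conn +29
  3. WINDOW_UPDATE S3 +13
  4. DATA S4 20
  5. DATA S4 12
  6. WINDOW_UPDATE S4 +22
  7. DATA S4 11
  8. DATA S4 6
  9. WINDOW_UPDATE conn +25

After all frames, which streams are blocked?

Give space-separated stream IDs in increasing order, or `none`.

Answer: S4

Derivation:
Op 1: conn=14 S1=21 S2=14 S3=21 S4=21 blocked=[]
Op 2: conn=43 S1=21 S2=14 S3=21 S4=21 blocked=[]
Op 3: conn=43 S1=21 S2=14 S3=34 S4=21 blocked=[]
Op 4: conn=23 S1=21 S2=14 S3=34 S4=1 blocked=[]
Op 5: conn=11 S1=21 S2=14 S3=34 S4=-11 blocked=[4]
Op 6: conn=11 S1=21 S2=14 S3=34 S4=11 blocked=[]
Op 7: conn=0 S1=21 S2=14 S3=34 S4=0 blocked=[1, 2, 3, 4]
Op 8: conn=-6 S1=21 S2=14 S3=34 S4=-6 blocked=[1, 2, 3, 4]
Op 9: conn=19 S1=21 S2=14 S3=34 S4=-6 blocked=[4]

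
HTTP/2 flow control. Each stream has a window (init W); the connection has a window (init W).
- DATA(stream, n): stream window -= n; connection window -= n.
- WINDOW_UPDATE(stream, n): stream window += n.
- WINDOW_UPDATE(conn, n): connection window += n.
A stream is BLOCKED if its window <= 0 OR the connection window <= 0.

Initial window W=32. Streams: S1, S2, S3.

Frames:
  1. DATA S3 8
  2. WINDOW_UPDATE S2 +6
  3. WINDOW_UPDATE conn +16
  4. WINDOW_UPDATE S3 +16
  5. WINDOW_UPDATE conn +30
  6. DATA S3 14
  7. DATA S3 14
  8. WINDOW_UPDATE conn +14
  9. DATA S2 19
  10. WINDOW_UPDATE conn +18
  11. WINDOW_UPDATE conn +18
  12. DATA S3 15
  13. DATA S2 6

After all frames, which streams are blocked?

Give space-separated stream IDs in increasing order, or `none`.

Answer: S3

Derivation:
Op 1: conn=24 S1=32 S2=32 S3=24 blocked=[]
Op 2: conn=24 S1=32 S2=38 S3=24 blocked=[]
Op 3: conn=40 S1=32 S2=38 S3=24 blocked=[]
Op 4: conn=40 S1=32 S2=38 S3=40 blocked=[]
Op 5: conn=70 S1=32 S2=38 S3=40 blocked=[]
Op 6: conn=56 S1=32 S2=38 S3=26 blocked=[]
Op 7: conn=42 S1=32 S2=38 S3=12 blocked=[]
Op 8: conn=56 S1=32 S2=38 S3=12 blocked=[]
Op 9: conn=37 S1=32 S2=19 S3=12 blocked=[]
Op 10: conn=55 S1=32 S2=19 S3=12 blocked=[]
Op 11: conn=73 S1=32 S2=19 S3=12 blocked=[]
Op 12: conn=58 S1=32 S2=19 S3=-3 blocked=[3]
Op 13: conn=52 S1=32 S2=13 S3=-3 blocked=[3]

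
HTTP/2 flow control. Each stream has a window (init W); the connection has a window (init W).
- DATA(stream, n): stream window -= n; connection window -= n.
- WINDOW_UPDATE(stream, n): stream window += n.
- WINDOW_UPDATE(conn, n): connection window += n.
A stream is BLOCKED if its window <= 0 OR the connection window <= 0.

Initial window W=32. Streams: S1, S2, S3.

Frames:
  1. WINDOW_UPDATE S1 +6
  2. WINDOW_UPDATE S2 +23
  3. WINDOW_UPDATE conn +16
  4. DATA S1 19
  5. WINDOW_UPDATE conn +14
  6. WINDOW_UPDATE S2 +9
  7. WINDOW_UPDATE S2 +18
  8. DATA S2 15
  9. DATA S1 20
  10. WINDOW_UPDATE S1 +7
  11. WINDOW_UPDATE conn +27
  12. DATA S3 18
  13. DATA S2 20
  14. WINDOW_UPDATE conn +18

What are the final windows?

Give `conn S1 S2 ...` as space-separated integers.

Answer: 15 6 47 14

Derivation:
Op 1: conn=32 S1=38 S2=32 S3=32 blocked=[]
Op 2: conn=32 S1=38 S2=55 S3=32 blocked=[]
Op 3: conn=48 S1=38 S2=55 S3=32 blocked=[]
Op 4: conn=29 S1=19 S2=55 S3=32 blocked=[]
Op 5: conn=43 S1=19 S2=55 S3=32 blocked=[]
Op 6: conn=43 S1=19 S2=64 S3=32 blocked=[]
Op 7: conn=43 S1=19 S2=82 S3=32 blocked=[]
Op 8: conn=28 S1=19 S2=67 S3=32 blocked=[]
Op 9: conn=8 S1=-1 S2=67 S3=32 blocked=[1]
Op 10: conn=8 S1=6 S2=67 S3=32 blocked=[]
Op 11: conn=35 S1=6 S2=67 S3=32 blocked=[]
Op 12: conn=17 S1=6 S2=67 S3=14 blocked=[]
Op 13: conn=-3 S1=6 S2=47 S3=14 blocked=[1, 2, 3]
Op 14: conn=15 S1=6 S2=47 S3=14 blocked=[]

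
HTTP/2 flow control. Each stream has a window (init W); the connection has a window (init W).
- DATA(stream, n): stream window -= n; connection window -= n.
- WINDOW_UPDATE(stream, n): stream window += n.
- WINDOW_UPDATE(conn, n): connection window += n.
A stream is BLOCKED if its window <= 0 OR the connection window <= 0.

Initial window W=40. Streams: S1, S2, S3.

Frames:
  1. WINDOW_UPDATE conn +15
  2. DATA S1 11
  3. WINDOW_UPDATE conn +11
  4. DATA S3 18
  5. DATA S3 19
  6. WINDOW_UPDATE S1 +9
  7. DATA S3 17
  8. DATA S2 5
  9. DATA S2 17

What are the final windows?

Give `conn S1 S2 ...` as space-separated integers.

Answer: -21 38 18 -14

Derivation:
Op 1: conn=55 S1=40 S2=40 S3=40 blocked=[]
Op 2: conn=44 S1=29 S2=40 S3=40 blocked=[]
Op 3: conn=55 S1=29 S2=40 S3=40 blocked=[]
Op 4: conn=37 S1=29 S2=40 S3=22 blocked=[]
Op 5: conn=18 S1=29 S2=40 S3=3 blocked=[]
Op 6: conn=18 S1=38 S2=40 S3=3 blocked=[]
Op 7: conn=1 S1=38 S2=40 S3=-14 blocked=[3]
Op 8: conn=-4 S1=38 S2=35 S3=-14 blocked=[1, 2, 3]
Op 9: conn=-21 S1=38 S2=18 S3=-14 blocked=[1, 2, 3]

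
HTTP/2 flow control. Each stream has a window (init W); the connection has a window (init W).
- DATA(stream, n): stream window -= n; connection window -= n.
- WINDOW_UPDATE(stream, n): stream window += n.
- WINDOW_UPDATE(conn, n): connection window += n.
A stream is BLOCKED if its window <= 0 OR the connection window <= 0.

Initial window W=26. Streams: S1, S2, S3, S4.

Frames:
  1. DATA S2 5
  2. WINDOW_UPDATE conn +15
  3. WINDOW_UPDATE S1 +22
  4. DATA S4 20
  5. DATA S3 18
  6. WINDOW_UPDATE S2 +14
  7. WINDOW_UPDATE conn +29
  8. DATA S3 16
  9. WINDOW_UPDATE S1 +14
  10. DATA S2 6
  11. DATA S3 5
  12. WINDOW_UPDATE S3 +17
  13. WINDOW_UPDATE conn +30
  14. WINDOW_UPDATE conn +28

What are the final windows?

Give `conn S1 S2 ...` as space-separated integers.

Op 1: conn=21 S1=26 S2=21 S3=26 S4=26 blocked=[]
Op 2: conn=36 S1=26 S2=21 S3=26 S4=26 blocked=[]
Op 3: conn=36 S1=48 S2=21 S3=26 S4=26 blocked=[]
Op 4: conn=16 S1=48 S2=21 S3=26 S4=6 blocked=[]
Op 5: conn=-2 S1=48 S2=21 S3=8 S4=6 blocked=[1, 2, 3, 4]
Op 6: conn=-2 S1=48 S2=35 S3=8 S4=6 blocked=[1, 2, 3, 4]
Op 7: conn=27 S1=48 S2=35 S3=8 S4=6 blocked=[]
Op 8: conn=11 S1=48 S2=35 S3=-8 S4=6 blocked=[3]
Op 9: conn=11 S1=62 S2=35 S3=-8 S4=6 blocked=[3]
Op 10: conn=5 S1=62 S2=29 S3=-8 S4=6 blocked=[3]
Op 11: conn=0 S1=62 S2=29 S3=-13 S4=6 blocked=[1, 2, 3, 4]
Op 12: conn=0 S1=62 S2=29 S3=4 S4=6 blocked=[1, 2, 3, 4]
Op 13: conn=30 S1=62 S2=29 S3=4 S4=6 blocked=[]
Op 14: conn=58 S1=62 S2=29 S3=4 S4=6 blocked=[]

Answer: 58 62 29 4 6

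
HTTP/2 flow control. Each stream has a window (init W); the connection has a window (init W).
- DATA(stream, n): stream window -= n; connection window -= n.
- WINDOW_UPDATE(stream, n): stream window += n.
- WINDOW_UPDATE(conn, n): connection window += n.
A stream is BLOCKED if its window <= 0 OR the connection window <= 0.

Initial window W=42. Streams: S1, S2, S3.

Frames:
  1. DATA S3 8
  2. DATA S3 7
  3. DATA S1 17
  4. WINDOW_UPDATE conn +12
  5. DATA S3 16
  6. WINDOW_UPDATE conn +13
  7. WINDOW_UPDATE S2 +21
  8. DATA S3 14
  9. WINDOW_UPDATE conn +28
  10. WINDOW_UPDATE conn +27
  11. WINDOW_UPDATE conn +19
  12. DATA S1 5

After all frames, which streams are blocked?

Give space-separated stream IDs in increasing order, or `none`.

Answer: S3

Derivation:
Op 1: conn=34 S1=42 S2=42 S3=34 blocked=[]
Op 2: conn=27 S1=42 S2=42 S3=27 blocked=[]
Op 3: conn=10 S1=25 S2=42 S3=27 blocked=[]
Op 4: conn=22 S1=25 S2=42 S3=27 blocked=[]
Op 5: conn=6 S1=25 S2=42 S3=11 blocked=[]
Op 6: conn=19 S1=25 S2=42 S3=11 blocked=[]
Op 7: conn=19 S1=25 S2=63 S3=11 blocked=[]
Op 8: conn=5 S1=25 S2=63 S3=-3 blocked=[3]
Op 9: conn=33 S1=25 S2=63 S3=-3 blocked=[3]
Op 10: conn=60 S1=25 S2=63 S3=-3 blocked=[3]
Op 11: conn=79 S1=25 S2=63 S3=-3 blocked=[3]
Op 12: conn=74 S1=20 S2=63 S3=-3 blocked=[3]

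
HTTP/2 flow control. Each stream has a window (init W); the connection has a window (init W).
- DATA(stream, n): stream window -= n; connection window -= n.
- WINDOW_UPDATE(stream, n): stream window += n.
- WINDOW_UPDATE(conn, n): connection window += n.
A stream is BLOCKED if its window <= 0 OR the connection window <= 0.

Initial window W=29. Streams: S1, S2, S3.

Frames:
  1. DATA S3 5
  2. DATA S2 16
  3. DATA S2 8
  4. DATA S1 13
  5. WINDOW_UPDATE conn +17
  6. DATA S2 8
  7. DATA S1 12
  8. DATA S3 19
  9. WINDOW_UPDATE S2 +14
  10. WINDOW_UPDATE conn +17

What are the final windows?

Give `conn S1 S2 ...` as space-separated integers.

Answer: -18 4 11 5

Derivation:
Op 1: conn=24 S1=29 S2=29 S3=24 blocked=[]
Op 2: conn=8 S1=29 S2=13 S3=24 blocked=[]
Op 3: conn=0 S1=29 S2=5 S3=24 blocked=[1, 2, 3]
Op 4: conn=-13 S1=16 S2=5 S3=24 blocked=[1, 2, 3]
Op 5: conn=4 S1=16 S2=5 S3=24 blocked=[]
Op 6: conn=-4 S1=16 S2=-3 S3=24 blocked=[1, 2, 3]
Op 7: conn=-16 S1=4 S2=-3 S3=24 blocked=[1, 2, 3]
Op 8: conn=-35 S1=4 S2=-3 S3=5 blocked=[1, 2, 3]
Op 9: conn=-35 S1=4 S2=11 S3=5 blocked=[1, 2, 3]
Op 10: conn=-18 S1=4 S2=11 S3=5 blocked=[1, 2, 3]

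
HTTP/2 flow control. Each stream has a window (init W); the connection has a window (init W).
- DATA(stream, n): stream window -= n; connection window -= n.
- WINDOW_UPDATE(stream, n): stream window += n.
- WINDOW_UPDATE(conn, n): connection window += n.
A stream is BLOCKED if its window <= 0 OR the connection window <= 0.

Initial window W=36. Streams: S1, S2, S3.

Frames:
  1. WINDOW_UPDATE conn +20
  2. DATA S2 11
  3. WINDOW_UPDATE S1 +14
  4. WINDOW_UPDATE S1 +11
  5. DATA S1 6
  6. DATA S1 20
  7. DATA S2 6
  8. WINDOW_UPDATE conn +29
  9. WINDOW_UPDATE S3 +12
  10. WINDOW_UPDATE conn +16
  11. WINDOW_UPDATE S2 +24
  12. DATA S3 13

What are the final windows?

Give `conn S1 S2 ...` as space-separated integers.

Op 1: conn=56 S1=36 S2=36 S3=36 blocked=[]
Op 2: conn=45 S1=36 S2=25 S3=36 blocked=[]
Op 3: conn=45 S1=50 S2=25 S3=36 blocked=[]
Op 4: conn=45 S1=61 S2=25 S3=36 blocked=[]
Op 5: conn=39 S1=55 S2=25 S3=36 blocked=[]
Op 6: conn=19 S1=35 S2=25 S3=36 blocked=[]
Op 7: conn=13 S1=35 S2=19 S3=36 blocked=[]
Op 8: conn=42 S1=35 S2=19 S3=36 blocked=[]
Op 9: conn=42 S1=35 S2=19 S3=48 blocked=[]
Op 10: conn=58 S1=35 S2=19 S3=48 blocked=[]
Op 11: conn=58 S1=35 S2=43 S3=48 blocked=[]
Op 12: conn=45 S1=35 S2=43 S3=35 blocked=[]

Answer: 45 35 43 35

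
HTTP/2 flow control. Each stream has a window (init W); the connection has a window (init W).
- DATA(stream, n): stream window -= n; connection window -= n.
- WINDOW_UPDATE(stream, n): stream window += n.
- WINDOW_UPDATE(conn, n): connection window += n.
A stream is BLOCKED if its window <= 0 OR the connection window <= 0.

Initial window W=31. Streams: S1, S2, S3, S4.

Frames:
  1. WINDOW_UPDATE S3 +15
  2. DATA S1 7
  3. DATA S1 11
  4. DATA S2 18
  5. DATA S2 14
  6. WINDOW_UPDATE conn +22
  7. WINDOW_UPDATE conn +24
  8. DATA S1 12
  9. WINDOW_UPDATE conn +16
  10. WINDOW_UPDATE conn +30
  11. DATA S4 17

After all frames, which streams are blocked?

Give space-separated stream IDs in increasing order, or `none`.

Answer: S2

Derivation:
Op 1: conn=31 S1=31 S2=31 S3=46 S4=31 blocked=[]
Op 2: conn=24 S1=24 S2=31 S3=46 S4=31 blocked=[]
Op 3: conn=13 S1=13 S2=31 S3=46 S4=31 blocked=[]
Op 4: conn=-5 S1=13 S2=13 S3=46 S4=31 blocked=[1, 2, 3, 4]
Op 5: conn=-19 S1=13 S2=-1 S3=46 S4=31 blocked=[1, 2, 3, 4]
Op 6: conn=3 S1=13 S2=-1 S3=46 S4=31 blocked=[2]
Op 7: conn=27 S1=13 S2=-1 S3=46 S4=31 blocked=[2]
Op 8: conn=15 S1=1 S2=-1 S3=46 S4=31 blocked=[2]
Op 9: conn=31 S1=1 S2=-1 S3=46 S4=31 blocked=[2]
Op 10: conn=61 S1=1 S2=-1 S3=46 S4=31 blocked=[2]
Op 11: conn=44 S1=1 S2=-1 S3=46 S4=14 blocked=[2]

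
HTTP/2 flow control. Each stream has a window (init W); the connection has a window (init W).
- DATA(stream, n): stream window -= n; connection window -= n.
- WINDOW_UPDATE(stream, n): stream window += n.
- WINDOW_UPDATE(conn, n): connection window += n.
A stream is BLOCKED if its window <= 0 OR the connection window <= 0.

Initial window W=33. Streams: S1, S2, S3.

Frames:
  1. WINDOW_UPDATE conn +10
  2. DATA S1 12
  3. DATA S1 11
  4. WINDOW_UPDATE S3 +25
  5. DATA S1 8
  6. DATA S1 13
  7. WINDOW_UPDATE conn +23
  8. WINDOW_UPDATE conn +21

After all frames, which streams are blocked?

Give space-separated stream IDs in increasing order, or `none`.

Op 1: conn=43 S1=33 S2=33 S3=33 blocked=[]
Op 2: conn=31 S1=21 S2=33 S3=33 blocked=[]
Op 3: conn=20 S1=10 S2=33 S3=33 blocked=[]
Op 4: conn=20 S1=10 S2=33 S3=58 blocked=[]
Op 5: conn=12 S1=2 S2=33 S3=58 blocked=[]
Op 6: conn=-1 S1=-11 S2=33 S3=58 blocked=[1, 2, 3]
Op 7: conn=22 S1=-11 S2=33 S3=58 blocked=[1]
Op 8: conn=43 S1=-11 S2=33 S3=58 blocked=[1]

Answer: S1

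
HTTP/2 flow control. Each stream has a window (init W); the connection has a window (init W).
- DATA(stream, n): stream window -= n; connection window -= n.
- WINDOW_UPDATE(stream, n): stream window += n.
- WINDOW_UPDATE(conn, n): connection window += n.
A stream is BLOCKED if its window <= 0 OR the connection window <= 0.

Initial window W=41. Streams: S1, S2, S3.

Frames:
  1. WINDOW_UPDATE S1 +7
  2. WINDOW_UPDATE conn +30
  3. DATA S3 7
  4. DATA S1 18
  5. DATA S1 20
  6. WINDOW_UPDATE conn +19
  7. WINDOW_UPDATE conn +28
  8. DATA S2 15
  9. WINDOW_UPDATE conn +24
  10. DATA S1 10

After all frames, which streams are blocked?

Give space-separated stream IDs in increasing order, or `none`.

Op 1: conn=41 S1=48 S2=41 S3=41 blocked=[]
Op 2: conn=71 S1=48 S2=41 S3=41 blocked=[]
Op 3: conn=64 S1=48 S2=41 S3=34 blocked=[]
Op 4: conn=46 S1=30 S2=41 S3=34 blocked=[]
Op 5: conn=26 S1=10 S2=41 S3=34 blocked=[]
Op 6: conn=45 S1=10 S2=41 S3=34 blocked=[]
Op 7: conn=73 S1=10 S2=41 S3=34 blocked=[]
Op 8: conn=58 S1=10 S2=26 S3=34 blocked=[]
Op 9: conn=82 S1=10 S2=26 S3=34 blocked=[]
Op 10: conn=72 S1=0 S2=26 S3=34 blocked=[1]

Answer: S1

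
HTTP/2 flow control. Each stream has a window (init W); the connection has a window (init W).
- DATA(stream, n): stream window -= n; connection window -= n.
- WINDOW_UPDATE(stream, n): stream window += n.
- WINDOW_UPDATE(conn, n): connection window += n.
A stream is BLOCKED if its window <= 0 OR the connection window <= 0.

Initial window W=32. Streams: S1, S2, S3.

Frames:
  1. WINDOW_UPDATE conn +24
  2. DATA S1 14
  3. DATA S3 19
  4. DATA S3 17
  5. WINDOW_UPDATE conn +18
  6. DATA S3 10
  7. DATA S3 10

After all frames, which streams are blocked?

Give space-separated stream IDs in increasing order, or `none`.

Answer: S3

Derivation:
Op 1: conn=56 S1=32 S2=32 S3=32 blocked=[]
Op 2: conn=42 S1=18 S2=32 S3=32 blocked=[]
Op 3: conn=23 S1=18 S2=32 S3=13 blocked=[]
Op 4: conn=6 S1=18 S2=32 S3=-4 blocked=[3]
Op 5: conn=24 S1=18 S2=32 S3=-4 blocked=[3]
Op 6: conn=14 S1=18 S2=32 S3=-14 blocked=[3]
Op 7: conn=4 S1=18 S2=32 S3=-24 blocked=[3]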